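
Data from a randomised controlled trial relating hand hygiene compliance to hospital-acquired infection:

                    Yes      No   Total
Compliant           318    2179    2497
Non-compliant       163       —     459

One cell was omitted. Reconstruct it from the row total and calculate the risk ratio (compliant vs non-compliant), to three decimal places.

The missing cell is in the unexposed row: 459 − 163 = 296.
So a = 318, b = 2179, c = 163, d = 296.
RR = [a/(a+b)] / [c/(c+d)] = (318/2497) / (163/459) = 0.12735/0.35512 = 0.35862

0.359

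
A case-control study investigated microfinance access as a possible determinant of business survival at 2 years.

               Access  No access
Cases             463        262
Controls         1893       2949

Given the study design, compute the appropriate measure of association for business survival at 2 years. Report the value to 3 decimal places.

2.753

Reading the table with exposure as columns: a = 463 (Access, case), b = 1893 (Access, non-case), c = 262 (No access, case), d = 2949.
This is a case-control study: participants were sampled on outcome status, so risks in the source population cannot be estimated directly — relative risk is not valid here. The odds ratio is the appropriate measure.
OR = (a·d)/(b·c) = (463 × 2949) / (1893 × 262) = 1365387 / 495966 = 2.75299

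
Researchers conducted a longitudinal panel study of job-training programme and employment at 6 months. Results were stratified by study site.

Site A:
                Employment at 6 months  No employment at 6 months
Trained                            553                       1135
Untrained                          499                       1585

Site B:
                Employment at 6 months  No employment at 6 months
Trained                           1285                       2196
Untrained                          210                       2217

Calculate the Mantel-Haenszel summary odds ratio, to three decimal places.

OR_MH = Σ(aᵢdᵢ/nᵢ) / Σ(bᵢcᵢ/nᵢ), where nᵢ is the stratum total.
Stratum 1 (Site A): n = 3772; a·d/n = 553·1585/3772 = 232.3714; b·c/n = 1135·499/3772 = 150.1498
Stratum 2 (Site B): n = 5908; a·d/n = 1285·2217/5908 = 482.2013; b·c/n = 2196·210/5908 = 78.0569
OR_MH = (232.3714 + 482.2013) / (150.1498 + 78.0569) = 714.5727 / 228.2067 = 3.13125

3.131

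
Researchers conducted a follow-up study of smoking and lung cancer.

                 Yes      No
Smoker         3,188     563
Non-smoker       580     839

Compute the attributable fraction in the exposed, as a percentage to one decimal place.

Cells: a = 3188, b = 563, c = 580, d = 839.
Risk in exposed = 3188/3751 = 0.84991; risk in unexposed = 580/1419 = 0.40874.
RR = 0.84991/0.40874 = 2.07934
AR% = (RR − 1)/RR × 100 = (2.07934 − 1)/2.07934 × 100 = 51.9078%

51.9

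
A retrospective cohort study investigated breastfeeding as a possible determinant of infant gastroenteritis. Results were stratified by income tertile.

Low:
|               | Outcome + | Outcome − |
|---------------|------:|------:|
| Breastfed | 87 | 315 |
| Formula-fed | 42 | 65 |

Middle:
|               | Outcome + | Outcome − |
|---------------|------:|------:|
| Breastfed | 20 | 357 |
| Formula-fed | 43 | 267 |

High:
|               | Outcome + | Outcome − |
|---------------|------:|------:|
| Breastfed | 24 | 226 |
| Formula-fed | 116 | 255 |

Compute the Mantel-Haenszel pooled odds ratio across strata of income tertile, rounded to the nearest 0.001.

0.317

OR_MH = Σ(aᵢdᵢ/nᵢ) / Σ(bᵢcᵢ/nᵢ), where nᵢ is the stratum total.
Stratum 1 (Low): n = 509; a·d/n = 87·65/509 = 11.1100; b·c/n = 315·42/509 = 25.9921
Stratum 2 (Middle): n = 687; a·d/n = 20·267/687 = 7.7729; b·c/n = 357·43/687 = 22.3450
Stratum 3 (High): n = 621; a·d/n = 24·255/621 = 9.8551; b·c/n = 226·116/621 = 42.2158
OR_MH = (11.1100 + 7.7729 + 9.8551) / (25.9921 + 22.3450 + 42.2158) = 28.7380 / 90.5529 = 0.31736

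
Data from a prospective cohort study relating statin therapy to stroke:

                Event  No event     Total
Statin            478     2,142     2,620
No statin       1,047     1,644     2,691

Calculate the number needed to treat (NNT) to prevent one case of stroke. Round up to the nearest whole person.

Risk in treated group = 478/2620 = 0.18244; risk in control = 1047/2691 = 0.38907.
Absolute risk reduction = 0.38907 − 0.18244 = 0.20663
NNT = 1 / ARR = 1 / 0.20663 = 4.840 → round up → 5

5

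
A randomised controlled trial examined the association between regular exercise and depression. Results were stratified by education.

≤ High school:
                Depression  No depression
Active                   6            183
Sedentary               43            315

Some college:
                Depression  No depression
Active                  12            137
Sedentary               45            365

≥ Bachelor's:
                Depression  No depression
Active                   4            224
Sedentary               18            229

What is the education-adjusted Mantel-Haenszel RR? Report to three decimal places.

0.417

RR_MH = Σ(aᵢ·n₀ᵢ/nᵢ) / Σ(cᵢ·n₁ᵢ/nᵢ), with n₁ᵢ = aᵢ+bᵢ (exposed), n₀ᵢ = cᵢ+dᵢ (unexposed), nᵢ = n₁ᵢ+n₀ᵢ.
Stratum 1 (≤ High school): n₁ = 189, n₀ = 358, n = 547; a·n₀/n = 6·358/547 = 3.9269; c·n₁/n = 43·189/547 = 14.8574
Stratum 2 (Some college): n₁ = 149, n₀ = 410, n = 559; a·n₀/n = 12·410/559 = 8.8014; c·n₁/n = 45·149/559 = 11.9946
Stratum 3 (≥ Bachelor's): n₁ = 228, n₀ = 247, n = 475; a·n₀/n = 4·247/475 = 2.0800; c·n₁/n = 18·228/475 = 8.6400
RR_MH = (3.9269 + 8.8014 + 2.0800) / (14.8574 + 11.9946 + 8.6400) = 14.8083 / 35.4920 = 0.41723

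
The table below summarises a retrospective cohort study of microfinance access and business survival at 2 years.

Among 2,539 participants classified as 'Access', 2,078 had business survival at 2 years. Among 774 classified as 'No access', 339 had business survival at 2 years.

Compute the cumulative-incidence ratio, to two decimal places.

1.87

From the description: a = 2078, b = 461, c = 339, d = 435.
Risk in exposed = 2078/2539 = 0.81843; risk in unexposed = 339/774 = 0.43798.
RR = 0.81843 / 0.43798 = 1.86863
The risk among the exposed is 1.87 times that among the unexposed.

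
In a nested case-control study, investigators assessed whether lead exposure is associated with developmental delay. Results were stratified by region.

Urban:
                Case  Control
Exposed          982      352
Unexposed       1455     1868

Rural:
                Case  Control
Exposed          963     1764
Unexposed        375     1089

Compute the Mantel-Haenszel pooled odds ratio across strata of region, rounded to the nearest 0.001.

OR_MH = Σ(aᵢdᵢ/nᵢ) / Σ(bᵢcᵢ/nᵢ), where nᵢ is the stratum total.
Stratum 1 (Urban): n = 4657; a·d/n = 982·1868/4657 = 393.8965; b·c/n = 352·1455/4657 = 109.9764
Stratum 2 (Rural): n = 4191; a·d/n = 963·1089/4191 = 250.2283; b·c/n = 1764·375/4191 = 157.8382
OR_MH = (393.8965 + 250.2283) / (109.9764 + 157.8382) = 644.1248 / 267.8146 = 2.40511

2.405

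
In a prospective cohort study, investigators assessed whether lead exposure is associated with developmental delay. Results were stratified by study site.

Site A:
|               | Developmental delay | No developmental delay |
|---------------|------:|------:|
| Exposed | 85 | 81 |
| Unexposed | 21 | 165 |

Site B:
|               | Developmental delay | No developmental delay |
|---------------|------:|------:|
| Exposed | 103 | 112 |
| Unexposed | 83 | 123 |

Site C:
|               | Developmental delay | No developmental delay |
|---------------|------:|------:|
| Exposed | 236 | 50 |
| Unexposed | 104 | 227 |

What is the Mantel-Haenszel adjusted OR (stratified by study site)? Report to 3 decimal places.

4.436

OR_MH = Σ(aᵢdᵢ/nᵢ) / Σ(bᵢcᵢ/nᵢ), where nᵢ is the stratum total.
Stratum 1 (Site A): n = 352; a·d/n = 85·165/352 = 39.8438; b·c/n = 81·21/352 = 4.8324
Stratum 2 (Site B): n = 421; a·d/n = 103·123/421 = 30.0926; b·c/n = 112·83/421 = 22.0808
Stratum 3 (Site C): n = 617; a·d/n = 236·227/617 = 86.8266; b·c/n = 50·104/617 = 8.4279
OR_MH = (39.8438 + 30.0926 + 86.8266) / (4.8324 + 22.0808 + 8.4279) = 156.7630 / 35.3410 = 4.43572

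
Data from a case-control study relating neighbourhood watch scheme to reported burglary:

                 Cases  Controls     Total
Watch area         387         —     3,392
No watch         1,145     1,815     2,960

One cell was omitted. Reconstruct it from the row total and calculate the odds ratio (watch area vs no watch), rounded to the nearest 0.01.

The missing cell is in the exposed row: 3392 − 387 = 3005.
So a = 387, b = 3005, c = 1145, d = 1815.
OR = (a·d)/(b·c) = (387 × 1815) / (3005 × 1145) = 702405 / 3440725 = 0.20414

0.20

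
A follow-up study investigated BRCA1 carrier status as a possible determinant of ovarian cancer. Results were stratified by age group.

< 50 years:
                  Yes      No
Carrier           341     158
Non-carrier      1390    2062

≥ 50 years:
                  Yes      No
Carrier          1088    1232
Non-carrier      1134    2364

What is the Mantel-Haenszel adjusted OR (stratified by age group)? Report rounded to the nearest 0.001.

OR_MH = Σ(aᵢdᵢ/nᵢ) / Σ(bᵢcᵢ/nᵢ), where nᵢ is the stratum total.
Stratum 1 (< 50 years): n = 3951; a·d/n = 341·2062/3951 = 177.9656; b·c/n = 158·1390/3951 = 55.5859
Stratum 2 (≥ 50 years): n = 5818; a·d/n = 1088·2364/5818 = 442.0818; b·c/n = 1232·1134/5818 = 240.1320
OR_MH = (177.9656 + 442.0818) / (55.5859 + 240.1320) = 620.0474 / 295.7179 = 2.09675

2.097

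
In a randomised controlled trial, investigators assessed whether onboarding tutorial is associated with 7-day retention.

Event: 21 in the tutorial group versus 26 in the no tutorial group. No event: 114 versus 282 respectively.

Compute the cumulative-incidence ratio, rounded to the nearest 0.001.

From the description: a = 21, b = 114, c = 26, d = 282.
Risk in exposed = 21/135 = 0.15556; risk in unexposed = 26/308 = 0.08442.
RR = 0.15556 / 0.08442 = 1.84274
The risk among the exposed is 1.84 times that among the unexposed.

1.843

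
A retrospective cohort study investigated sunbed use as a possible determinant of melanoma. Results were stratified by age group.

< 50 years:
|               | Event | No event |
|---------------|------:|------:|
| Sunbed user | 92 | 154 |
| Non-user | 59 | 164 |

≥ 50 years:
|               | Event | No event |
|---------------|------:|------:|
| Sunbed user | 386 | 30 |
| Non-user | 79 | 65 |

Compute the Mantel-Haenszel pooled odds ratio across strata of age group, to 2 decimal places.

OR_MH = Σ(aᵢdᵢ/nᵢ) / Σ(bᵢcᵢ/nᵢ), where nᵢ is the stratum total.
Stratum 1 (< 50 years): n = 469; a·d/n = 92·164/469 = 32.1706; b·c/n = 154·59/469 = 19.3731
Stratum 2 (≥ 50 years): n = 560; a·d/n = 386·65/560 = 44.8036; b·c/n = 30·79/560 = 4.2321
OR_MH = (32.1706 + 44.8036) / (19.3731 + 4.2321) = 76.9741 / 23.6053 = 3.26089

3.26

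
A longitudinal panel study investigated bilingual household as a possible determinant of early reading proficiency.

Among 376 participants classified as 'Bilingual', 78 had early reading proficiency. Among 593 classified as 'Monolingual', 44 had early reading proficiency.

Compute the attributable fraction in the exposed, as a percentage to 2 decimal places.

From the description: a = 78, b = 298, c = 44, d = 549.
Risk in exposed = 78/376 = 0.20745; risk in unexposed = 44/593 = 0.07420.
RR = 0.20745/0.07420 = 2.79582
AR% = (RR − 1)/RR × 100 = (2.79582 − 1)/2.79582 × 100 = 64.2323%

64.23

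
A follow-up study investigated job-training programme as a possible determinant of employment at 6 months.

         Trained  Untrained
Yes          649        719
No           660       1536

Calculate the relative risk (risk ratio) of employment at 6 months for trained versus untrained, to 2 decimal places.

1.55

Reading the table with exposure as columns: a = 649 (Trained, case), b = 660 (Trained, non-case), c = 719 (Untrained, case), d = 1536.
Risk in exposed = 649/1309 = 0.49580; risk in unexposed = 719/2255 = 0.31885.
RR = 0.49580 / 0.31885 = 1.55497
The risk among the exposed is 1.55 times that among the unexposed.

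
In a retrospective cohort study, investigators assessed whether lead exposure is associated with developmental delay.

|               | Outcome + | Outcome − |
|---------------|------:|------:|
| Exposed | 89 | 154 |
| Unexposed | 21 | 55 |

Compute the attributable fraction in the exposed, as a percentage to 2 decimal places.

Cells: a = 89, b = 154, c = 21, d = 55.
Risk in exposed = 89/243 = 0.36626; risk in unexposed = 21/76 = 0.27632.
RR = 0.36626/0.27632 = 1.32549
AR% = (RR − 1)/RR × 100 = (1.32549 − 1)/1.32549 × 100 = 24.5565%

24.56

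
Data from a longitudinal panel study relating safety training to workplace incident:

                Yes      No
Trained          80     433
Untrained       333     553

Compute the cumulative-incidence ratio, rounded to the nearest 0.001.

Cells: a = 80, b = 433, c = 333, d = 553.
Risk in exposed = 80/513 = 0.15595; risk in unexposed = 333/886 = 0.37585.
RR = 0.15595 / 0.37585 = 0.41492
The risk is 59% lower among the exposed than among the unexposed.

0.415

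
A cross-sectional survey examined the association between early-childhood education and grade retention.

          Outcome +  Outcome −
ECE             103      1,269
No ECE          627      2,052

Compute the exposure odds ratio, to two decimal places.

Cells: a = 103, b = 1269, c = 627, d = 2052.
OR = (a·d)/(b·c) = (103 × 2052) / (1269 × 627) = 211356 / 795663 = 0.26564
Exposure is associated with lower odds of grade retention (OR = 0.27 < 1).

0.27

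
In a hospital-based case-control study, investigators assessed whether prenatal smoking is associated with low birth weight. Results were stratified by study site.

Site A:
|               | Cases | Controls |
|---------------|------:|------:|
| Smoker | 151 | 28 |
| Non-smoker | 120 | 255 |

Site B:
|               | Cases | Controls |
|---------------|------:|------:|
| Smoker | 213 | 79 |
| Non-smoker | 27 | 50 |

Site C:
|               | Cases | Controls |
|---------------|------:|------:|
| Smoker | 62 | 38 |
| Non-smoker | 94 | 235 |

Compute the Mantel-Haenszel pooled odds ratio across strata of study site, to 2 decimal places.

OR_MH = Σ(aᵢdᵢ/nᵢ) / Σ(bᵢcᵢ/nᵢ), where nᵢ is the stratum total.
Stratum 1 (Site A): n = 554; a·d/n = 151·255/554 = 69.5036; b·c/n = 28·120/554 = 6.0650
Stratum 2 (Site B): n = 369; a·d/n = 213·50/369 = 28.8618; b·c/n = 79·27/369 = 5.7805
Stratum 3 (Site C): n = 429; a·d/n = 62·235/429 = 33.9627; b·c/n = 38·94/429 = 8.3263
OR_MH = (69.5036 + 28.8618 + 33.9627) / (6.0650 + 5.7805 + 8.3263) = 132.3281 / 20.1718 = 6.56005

6.56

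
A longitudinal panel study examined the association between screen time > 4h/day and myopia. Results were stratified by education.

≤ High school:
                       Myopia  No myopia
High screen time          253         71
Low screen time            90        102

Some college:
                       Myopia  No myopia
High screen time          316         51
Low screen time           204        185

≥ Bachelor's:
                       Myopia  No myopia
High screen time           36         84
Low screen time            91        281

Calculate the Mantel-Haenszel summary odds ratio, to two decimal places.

3.55

OR_MH = Σ(aᵢdᵢ/nᵢ) / Σ(bᵢcᵢ/nᵢ), where nᵢ is the stratum total.
Stratum 1 (≤ High school): n = 516; a·d/n = 253·102/516 = 50.0116; b·c/n = 71·90/516 = 12.3837
Stratum 2 (Some college): n = 756; a·d/n = 316·185/756 = 77.3280; b·c/n = 51·204/756 = 13.7619
Stratum 3 (≥ Bachelor's): n = 492; a·d/n = 36·281/492 = 20.5610; b·c/n = 84·91/492 = 15.5366
OR_MH = (50.0116 + 77.3280 + 20.5610) / (12.3837 + 13.7619 + 15.5366) = 147.9006 / 41.6822 = 3.54829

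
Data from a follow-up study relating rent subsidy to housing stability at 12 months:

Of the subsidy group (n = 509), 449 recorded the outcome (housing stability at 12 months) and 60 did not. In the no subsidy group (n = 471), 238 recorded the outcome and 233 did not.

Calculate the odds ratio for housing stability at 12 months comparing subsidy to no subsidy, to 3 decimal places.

7.326

From the description: a = 449, b = 60, c = 238, d = 233.
OR = (a·d)/(b·c) = (449 × 233) / (60 × 238) = 104617 / 14280 = 7.32612
The odds of housing stability at 12 months are about 7.33 times as high in the subsidy group.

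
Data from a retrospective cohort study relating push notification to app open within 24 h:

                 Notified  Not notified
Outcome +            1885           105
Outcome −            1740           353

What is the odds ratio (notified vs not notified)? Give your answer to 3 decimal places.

3.642

Reading the table with exposure as columns: a = 1885 (Notified, case), b = 1740 (Notified, non-case), c = 105 (Not notified, case), d = 353.
OR = (a·d)/(b·c) = (1885 × 353) / (1740 × 105) = 665405 / 182700 = 3.64206
The odds of app open within 24 h are about 3.64 times as high in the notified group.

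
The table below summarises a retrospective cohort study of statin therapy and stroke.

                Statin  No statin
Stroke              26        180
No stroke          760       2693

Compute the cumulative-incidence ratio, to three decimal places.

Reading the table with exposure as columns: a = 26 (Statin, case), b = 760 (Statin, non-case), c = 180 (No statin, case), d = 2693.
Risk in exposed = 26/786 = 0.03308; risk in unexposed = 180/2873 = 0.06265.
RR = 0.03308 / 0.06265 = 0.52798
The risk is 47% lower among the exposed than among the unexposed.

0.528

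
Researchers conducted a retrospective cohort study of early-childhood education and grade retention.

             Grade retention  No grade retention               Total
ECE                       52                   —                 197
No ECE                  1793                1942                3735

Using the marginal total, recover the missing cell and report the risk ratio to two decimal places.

The missing cell is in the exposed row: 197 − 52 = 145.
So a = 52, b = 145, c = 1793, d = 1942.
RR = [a/(a+b)] / [c/(c+d)] = (52/197) / (1793/3735) = 0.26396/0.48005 = 0.54985

0.55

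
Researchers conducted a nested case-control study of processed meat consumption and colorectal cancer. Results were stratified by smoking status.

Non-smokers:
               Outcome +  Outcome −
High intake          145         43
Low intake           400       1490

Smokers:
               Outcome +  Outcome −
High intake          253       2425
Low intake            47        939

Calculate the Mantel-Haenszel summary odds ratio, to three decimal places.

4.286

OR_MH = Σ(aᵢdᵢ/nᵢ) / Σ(bᵢcᵢ/nᵢ), where nᵢ is the stratum total.
Stratum 1 (Non-smokers): n = 2078; a·d/n = 145·1490/2078 = 103.9702; b·c/n = 43·400/2078 = 8.2772
Stratum 2 (Smokers): n = 3664; a·d/n = 253·939/3664 = 64.8382; b·c/n = 2425·47/3664 = 31.1067
OR_MH = (103.9702 + 64.8382) / (8.2772 + 31.1067) = 168.8083 / 39.3839 = 4.28623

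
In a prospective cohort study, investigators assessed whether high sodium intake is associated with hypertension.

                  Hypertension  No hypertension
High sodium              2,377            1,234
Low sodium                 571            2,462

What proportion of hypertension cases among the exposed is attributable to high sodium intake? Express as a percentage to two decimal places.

71.40

Cells: a = 2377, b = 1234, c = 571, d = 2462.
Risk in exposed = 2377/3611 = 0.65827; risk in unexposed = 571/3033 = 0.18826.
RR = 0.65827/0.18826 = 3.49654
AR% = (RR − 1)/RR × 100 = (3.49654 − 1)/3.49654 × 100 = 71.4003%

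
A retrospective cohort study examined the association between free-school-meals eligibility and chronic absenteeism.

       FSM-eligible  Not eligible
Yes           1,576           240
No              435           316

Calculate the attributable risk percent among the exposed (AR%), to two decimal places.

Reading the table with exposure as columns: a = 1576 (FSM-eligible, case), b = 435 (FSM-eligible, non-case), c = 240 (Not eligible, case), d = 316.
Risk in exposed = 1576/2011 = 0.78369; risk in unexposed = 240/556 = 0.43165.
RR = 0.78369/0.43165 = 1.81555
AR% = (RR − 1)/RR × 100 = (1.81555 − 1)/1.81555 × 100 = 44.9202%

44.92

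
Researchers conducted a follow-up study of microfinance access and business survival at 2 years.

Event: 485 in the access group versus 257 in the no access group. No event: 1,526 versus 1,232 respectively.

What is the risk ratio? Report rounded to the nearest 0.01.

1.40

From the description: a = 485, b = 1526, c = 257, d = 1232.
Risk in exposed = 485/2011 = 0.24117; risk in unexposed = 257/1489 = 0.17260.
RR = 0.24117 / 0.17260 = 1.39731
The risk among the exposed is 1.40 times that among the unexposed.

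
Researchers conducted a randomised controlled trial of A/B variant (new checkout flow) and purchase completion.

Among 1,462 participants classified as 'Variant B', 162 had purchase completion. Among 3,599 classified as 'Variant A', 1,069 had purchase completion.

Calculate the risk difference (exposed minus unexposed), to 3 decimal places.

-0.186

From the description: a = 162, b = 1300, c = 1069, d = 2530.
Risk in exposed = 162/1462 = 0.110807; risk in unexposed = 1069/3599 = 0.297027.
Risk difference = 0.110807 − 0.297027 = -0.186220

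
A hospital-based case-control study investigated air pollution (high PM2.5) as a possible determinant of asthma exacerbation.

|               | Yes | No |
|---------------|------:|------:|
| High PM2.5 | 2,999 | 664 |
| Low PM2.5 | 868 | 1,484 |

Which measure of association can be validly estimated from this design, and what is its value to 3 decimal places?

Cells: a = 2999, b = 664, c = 868, d = 1484.
This is a hospital-based case-control study: participants were sampled on outcome status, so risks in the source population cannot be estimated directly — relative risk is not valid here. The odds ratio is the appropriate measure.
OR = (a·d)/(b·c) = (2999 × 1484) / (664 × 868) = 4450516 / 576352 = 7.72187

7.722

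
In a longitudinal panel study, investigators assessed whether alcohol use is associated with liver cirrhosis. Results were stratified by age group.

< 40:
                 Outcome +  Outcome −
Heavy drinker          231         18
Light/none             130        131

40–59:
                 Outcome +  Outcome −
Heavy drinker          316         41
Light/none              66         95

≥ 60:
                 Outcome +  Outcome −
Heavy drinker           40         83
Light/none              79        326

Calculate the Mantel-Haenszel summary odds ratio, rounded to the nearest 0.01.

6.39

OR_MH = Σ(aᵢdᵢ/nᵢ) / Σ(bᵢcᵢ/nᵢ), where nᵢ is the stratum total.
Stratum 1 (< 40): n = 510; a·d/n = 231·131/510 = 59.3353; b·c/n = 18·130/510 = 4.5882
Stratum 2 (40–59): n = 518; a·d/n = 316·95/518 = 57.9537; b·c/n = 41·66/518 = 5.2239
Stratum 3 (≥ 60): n = 528; a·d/n = 40·326/528 = 24.6970; b·c/n = 83·79/528 = 12.4186
OR_MH = (59.3353 + 57.9537 + 24.6970) / (4.5882 + 5.2239 + 12.4186) = 141.9859 / 22.2307 = 6.38692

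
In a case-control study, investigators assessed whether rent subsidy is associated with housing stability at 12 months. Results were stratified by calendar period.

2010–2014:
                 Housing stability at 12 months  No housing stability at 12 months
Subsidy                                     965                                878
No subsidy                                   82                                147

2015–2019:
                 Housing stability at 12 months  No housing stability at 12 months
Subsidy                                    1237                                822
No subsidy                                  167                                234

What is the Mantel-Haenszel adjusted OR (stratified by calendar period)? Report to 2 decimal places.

OR_MH = Σ(aᵢdᵢ/nᵢ) / Σ(bᵢcᵢ/nᵢ), where nᵢ is the stratum total.
Stratum 1 (2010–2014): n = 2072; a·d/n = 965·147/2072 = 68.4628; b·c/n = 878·82/2072 = 34.7471
Stratum 2 (2015–2019): n = 2460; a·d/n = 1237·234/2460 = 117.6659; b·c/n = 822·167/2460 = 55.8024
OR_MH = (68.4628 + 117.6659) / (34.7471 + 55.8024) = 186.1287 / 90.5495 = 2.05555

2.06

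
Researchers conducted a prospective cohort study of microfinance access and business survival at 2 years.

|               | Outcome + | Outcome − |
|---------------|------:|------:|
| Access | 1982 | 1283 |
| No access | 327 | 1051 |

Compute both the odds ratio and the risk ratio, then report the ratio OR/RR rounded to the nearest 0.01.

Cells: a = 1982, b = 1283, c = 327, d = 1051.
OR = (1982·1051)/(1283·327) = 2083082/419541 = 4.96515
Risk in exposed = 1982/3265 = 0.60704; risk in unexposed = 327/1378 = 0.23730; RR = 2.55813
OR/RR = 4.96515 / 2.55813 = 1.94093
The outcome is not rare, so the OR lies further from 1 than the RR.

1.94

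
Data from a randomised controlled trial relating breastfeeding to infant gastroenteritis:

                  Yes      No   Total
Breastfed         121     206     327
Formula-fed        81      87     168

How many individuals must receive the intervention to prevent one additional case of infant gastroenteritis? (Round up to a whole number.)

9

Risk in treated group = 121/327 = 0.37003; risk in control = 81/168 = 0.48214.
Absolute risk reduction = 0.48214 − 0.37003 = 0.11211
NNT = 1 / ARR = 1 / 0.11211 = 8.920 → round up → 9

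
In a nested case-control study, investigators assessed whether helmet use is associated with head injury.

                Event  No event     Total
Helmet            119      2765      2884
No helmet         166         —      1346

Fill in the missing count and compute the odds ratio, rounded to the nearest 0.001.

0.306

The missing cell is in the unexposed row: 1346 − 166 = 1180.
So a = 119, b = 2765, c = 166, d = 1180.
OR = (a·d)/(b·c) = (119 × 1180) / (2765 × 166) = 140420 / 458990 = 0.30593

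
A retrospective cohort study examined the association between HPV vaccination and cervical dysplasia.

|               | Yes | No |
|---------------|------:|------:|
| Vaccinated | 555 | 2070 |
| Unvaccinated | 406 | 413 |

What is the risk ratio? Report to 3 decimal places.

0.427

Cells: a = 555, b = 2070, c = 406, d = 413.
Risk in exposed = 555/2625 = 0.21143; risk in unexposed = 406/819 = 0.49573.
RR = 0.21143 / 0.49573 = 0.42650
The risk is 57% lower among the exposed than among the unexposed.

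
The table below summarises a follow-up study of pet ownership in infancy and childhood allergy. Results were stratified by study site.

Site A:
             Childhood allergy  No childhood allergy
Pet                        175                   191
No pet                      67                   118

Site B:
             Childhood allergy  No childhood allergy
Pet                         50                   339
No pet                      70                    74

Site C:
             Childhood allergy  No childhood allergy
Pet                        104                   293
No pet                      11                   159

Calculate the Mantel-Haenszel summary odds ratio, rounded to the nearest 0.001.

OR_MH = Σ(aᵢdᵢ/nᵢ) / Σ(bᵢcᵢ/nᵢ), where nᵢ is the stratum total.
Stratum 1 (Site A): n = 551; a·d/n = 175·118/551 = 37.4773; b·c/n = 191·67/551 = 23.2250
Stratum 2 (Site B): n = 533; a·d/n = 50·74/533 = 6.9418; b·c/n = 339·70/533 = 44.5216
Stratum 3 (Site C): n = 567; a·d/n = 104·159/567 = 29.1640; b·c/n = 293·11/567 = 5.6843
OR_MH = (37.4773 + 6.9418 + 29.1640) / (23.2250 + 44.5216 + 5.6843) = 73.5832 / 73.4309 = 1.00207

1.002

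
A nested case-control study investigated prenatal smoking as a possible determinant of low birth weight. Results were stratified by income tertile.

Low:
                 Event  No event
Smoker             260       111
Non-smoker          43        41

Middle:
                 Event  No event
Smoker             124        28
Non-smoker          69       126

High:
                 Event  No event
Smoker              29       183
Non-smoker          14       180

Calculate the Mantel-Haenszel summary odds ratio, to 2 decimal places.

OR_MH = Σ(aᵢdᵢ/nᵢ) / Σ(bᵢcᵢ/nᵢ), where nᵢ is the stratum total.
Stratum 1 (Low): n = 455; a·d/n = 260·41/455 = 23.4286; b·c/n = 111·43/455 = 10.4901
Stratum 2 (Middle): n = 347; a·d/n = 124·126/347 = 45.0259; b·c/n = 28·69/347 = 5.5677
Stratum 3 (High): n = 406; a·d/n = 29·180/406 = 12.8571; b·c/n = 183·14/406 = 6.3103
OR_MH = (23.4286 + 45.0259 + 12.8571) / (10.4901 + 5.5677 + 6.3103) = 81.3117 / 22.3682 = 3.63515

3.64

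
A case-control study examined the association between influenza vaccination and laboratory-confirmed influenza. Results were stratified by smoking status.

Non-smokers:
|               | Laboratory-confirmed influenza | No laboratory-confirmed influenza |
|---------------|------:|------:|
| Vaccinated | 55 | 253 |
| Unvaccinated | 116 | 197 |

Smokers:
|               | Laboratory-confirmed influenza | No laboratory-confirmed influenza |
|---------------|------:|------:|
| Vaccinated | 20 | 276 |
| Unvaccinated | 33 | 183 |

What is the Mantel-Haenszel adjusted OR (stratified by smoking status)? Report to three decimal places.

0.378

OR_MH = Σ(aᵢdᵢ/nᵢ) / Σ(bᵢcᵢ/nᵢ), where nᵢ is the stratum total.
Stratum 1 (Non-smokers): n = 621; a·d/n = 55·197/621 = 17.4477; b·c/n = 253·116/621 = 47.2593
Stratum 2 (Smokers): n = 512; a·d/n = 20·183/512 = 7.1484; b·c/n = 276·33/512 = 17.7891
OR_MH = (17.4477 + 7.1484) / (47.2593 + 17.7891) = 24.5961 / 65.0483 = 0.37812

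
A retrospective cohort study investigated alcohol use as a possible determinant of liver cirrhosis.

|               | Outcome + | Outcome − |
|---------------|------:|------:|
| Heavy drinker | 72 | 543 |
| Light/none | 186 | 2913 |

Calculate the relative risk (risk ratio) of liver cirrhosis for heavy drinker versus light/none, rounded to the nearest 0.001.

1.951

Cells: a = 72, b = 543, c = 186, d = 2913.
Risk in exposed = 72/615 = 0.11707; risk in unexposed = 186/3099 = 0.06002.
RR = 0.11707 / 0.06002 = 1.95059
The risk among the exposed is 1.95 times that among the unexposed.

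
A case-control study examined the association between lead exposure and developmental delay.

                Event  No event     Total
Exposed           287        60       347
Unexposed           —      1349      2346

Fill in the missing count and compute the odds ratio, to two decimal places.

The missing cell is in the unexposed row: 2346 − 1349 = 997.
So a = 287, b = 60, c = 997, d = 1349.
OR = (a·d)/(b·c) = (287 × 1349) / (60 × 997) = 387163 / 59820 = 6.47213

6.47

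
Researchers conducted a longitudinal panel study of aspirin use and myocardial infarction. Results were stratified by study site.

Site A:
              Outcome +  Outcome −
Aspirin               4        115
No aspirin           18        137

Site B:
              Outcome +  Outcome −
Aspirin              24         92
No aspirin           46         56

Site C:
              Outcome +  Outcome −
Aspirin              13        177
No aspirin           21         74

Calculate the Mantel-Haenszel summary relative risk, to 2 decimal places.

0.39

RR_MH = Σ(aᵢ·n₀ᵢ/nᵢ) / Σ(cᵢ·n₁ᵢ/nᵢ), with n₁ᵢ = aᵢ+bᵢ (exposed), n₀ᵢ = cᵢ+dᵢ (unexposed), nᵢ = n₁ᵢ+n₀ᵢ.
Stratum 1 (Site A): n₁ = 119, n₀ = 155, n = 274; a·n₀/n = 4·155/274 = 2.2628; c·n₁/n = 18·119/274 = 7.8175
Stratum 2 (Site B): n₁ = 116, n₀ = 102, n = 218; a·n₀/n = 24·102/218 = 11.2294; c·n₁/n = 46·116/218 = 24.4771
Stratum 3 (Site C): n₁ = 190, n₀ = 95, n = 285; a·n₀/n = 13·95/285 = 4.3333; c·n₁/n = 21·190/285 = 14.0000
RR_MH = (2.2628 + 11.2294 + 4.3333) / (7.8175 + 24.4771 + 14.0000) = 17.8255 / 46.2946 = 0.38504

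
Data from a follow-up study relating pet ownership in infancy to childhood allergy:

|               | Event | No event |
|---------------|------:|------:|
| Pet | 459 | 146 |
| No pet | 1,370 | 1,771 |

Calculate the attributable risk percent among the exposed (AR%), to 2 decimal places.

42.51

Cells: a = 459, b = 146, c = 1370, d = 1771.
Risk in exposed = 459/605 = 0.75868; risk in unexposed = 1370/3141 = 0.43617.
RR = 0.75868/0.43617 = 1.73942
AR% = (RR − 1)/RR × 100 = (1.73942 − 1)/1.73942 × 100 = 42.5096%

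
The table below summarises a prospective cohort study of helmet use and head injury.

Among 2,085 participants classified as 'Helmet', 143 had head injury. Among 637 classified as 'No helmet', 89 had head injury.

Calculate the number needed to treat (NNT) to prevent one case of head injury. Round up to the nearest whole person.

Risk in treated group = 143/2085 = 0.06859; risk in control = 89/637 = 0.13972.
Absolute risk reduction = 0.13972 − 0.06859 = 0.07113
NNT = 1 / ARR = 1 / 0.07113 = 14.058 → round up → 15

15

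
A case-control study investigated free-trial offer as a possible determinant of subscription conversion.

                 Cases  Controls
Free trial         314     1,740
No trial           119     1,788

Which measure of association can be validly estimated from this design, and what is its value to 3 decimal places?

2.711

Cells: a = 314, b = 1740, c = 119, d = 1788.
This is a case-control study: participants were sampled on outcome status, so risks in the source population cannot be estimated directly — relative risk is not valid here. The odds ratio is the appropriate measure.
OR = (a·d)/(b·c) = (314 × 1788) / (1740 × 119) = 561432 / 207060 = 2.71145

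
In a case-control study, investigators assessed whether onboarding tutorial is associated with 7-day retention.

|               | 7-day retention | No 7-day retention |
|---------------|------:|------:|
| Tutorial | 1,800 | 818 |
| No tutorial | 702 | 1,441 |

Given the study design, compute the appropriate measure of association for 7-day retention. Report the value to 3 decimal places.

4.517

Cells: a = 1800, b = 818, c = 702, d = 1441.
This is a case-control study: participants were sampled on outcome status, so risks in the source population cannot be estimated directly — relative risk is not valid here. The odds ratio is the appropriate measure.
OR = (a·d)/(b·c) = (1800 × 1441) / (818 × 702) = 2593800 / 574236 = 4.51696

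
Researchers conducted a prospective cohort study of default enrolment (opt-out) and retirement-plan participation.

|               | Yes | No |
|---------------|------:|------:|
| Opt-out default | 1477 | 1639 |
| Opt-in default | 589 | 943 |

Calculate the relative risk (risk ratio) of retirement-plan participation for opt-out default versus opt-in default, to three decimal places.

1.233

Cells: a = 1477, b = 1639, c = 589, d = 943.
Risk in exposed = 1477/3116 = 0.47401; risk in unexposed = 589/1532 = 0.38446.
RR = 0.47401 / 0.38446 = 1.23290
The risk among the exposed is 1.23 times that among the unexposed.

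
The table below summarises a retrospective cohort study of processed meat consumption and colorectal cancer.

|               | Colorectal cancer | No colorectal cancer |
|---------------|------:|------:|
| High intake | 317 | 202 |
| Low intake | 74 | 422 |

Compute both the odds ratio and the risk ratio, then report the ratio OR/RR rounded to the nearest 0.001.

2.186

Cells: a = 317, b = 202, c = 74, d = 422.
OR = (317·422)/(202·74) = 133774/14948 = 8.94929
Risk in exposed = 317/519 = 0.61079; risk in unexposed = 74/496 = 0.14919; RR = 4.09394
OR/RR = 8.94929 / 4.09394 = 2.18598
The outcome is not rare, so the OR lies further from 1 than the RR.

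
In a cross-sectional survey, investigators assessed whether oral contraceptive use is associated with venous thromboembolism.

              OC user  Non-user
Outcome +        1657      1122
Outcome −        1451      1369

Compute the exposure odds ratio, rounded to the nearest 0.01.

Reading the table with exposure as columns: a = 1657 (OC user, case), b = 1451 (OC user, non-case), c = 1122 (Non-user, case), d = 1369.
OR = (a·d)/(b·c) = (1657 × 1369) / (1451 × 1122) = 2268433 / 1628022 = 1.39337
The odds of venous thromboembolism are about 1.39 times as high in the oc user group.

1.39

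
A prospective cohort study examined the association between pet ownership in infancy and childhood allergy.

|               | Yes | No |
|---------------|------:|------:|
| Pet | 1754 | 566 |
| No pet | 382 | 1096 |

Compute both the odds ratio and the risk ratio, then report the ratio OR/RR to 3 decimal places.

Cells: a = 1754, b = 566, c = 382, d = 1096.
OR = (1754·1096)/(566·382) = 1922384/216212 = 8.89120
Risk in exposed = 1754/2320 = 0.75603; risk in unexposed = 382/1478 = 0.25846; RR = 2.92518
OR/RR = 8.89120 / 2.92518 = 3.03954
The outcome is not rare, so the OR lies further from 1 than the RR.

3.040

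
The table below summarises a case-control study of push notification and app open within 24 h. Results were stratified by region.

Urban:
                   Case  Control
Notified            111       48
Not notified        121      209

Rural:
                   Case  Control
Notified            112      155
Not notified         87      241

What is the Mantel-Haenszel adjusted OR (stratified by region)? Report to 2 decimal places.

2.69

OR_MH = Σ(aᵢdᵢ/nᵢ) / Σ(bᵢcᵢ/nᵢ), where nᵢ is the stratum total.
Stratum 1 (Urban): n = 489; a·d/n = 111·209/489 = 47.4417; b·c/n = 48·121/489 = 11.8773
Stratum 2 (Rural): n = 595; a·d/n = 112·241/595 = 45.3647; b·c/n = 155·87/595 = 22.6639
OR_MH = (47.4417 + 45.3647) / (11.8773 + 22.6639) = 92.8064 / 34.5412 = 2.68684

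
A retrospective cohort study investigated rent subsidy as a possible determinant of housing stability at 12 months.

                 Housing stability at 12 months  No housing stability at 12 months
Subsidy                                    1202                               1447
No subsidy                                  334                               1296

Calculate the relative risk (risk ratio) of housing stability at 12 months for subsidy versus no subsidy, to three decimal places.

2.214

Cells: a = 1202, b = 1447, c = 334, d = 1296.
Risk in exposed = 1202/2649 = 0.45376; risk in unexposed = 334/1630 = 0.20491.
RR = 0.45376 / 0.20491 = 2.21444
The risk among the exposed is 2.21 times that among the unexposed.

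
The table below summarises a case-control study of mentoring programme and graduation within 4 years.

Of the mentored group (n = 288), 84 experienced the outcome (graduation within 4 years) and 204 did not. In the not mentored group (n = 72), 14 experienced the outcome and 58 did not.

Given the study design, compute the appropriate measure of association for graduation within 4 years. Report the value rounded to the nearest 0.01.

From the description: a = 84, b = 204, c = 14, d = 58.
This is a case-control study: participants were sampled on outcome status, so risks in the source population cannot be estimated directly — relative risk is not valid here. The odds ratio is the appropriate measure.
OR = (a·d)/(b·c) = (84 × 58) / (204 × 14) = 4872 / 2856 = 1.70588

1.71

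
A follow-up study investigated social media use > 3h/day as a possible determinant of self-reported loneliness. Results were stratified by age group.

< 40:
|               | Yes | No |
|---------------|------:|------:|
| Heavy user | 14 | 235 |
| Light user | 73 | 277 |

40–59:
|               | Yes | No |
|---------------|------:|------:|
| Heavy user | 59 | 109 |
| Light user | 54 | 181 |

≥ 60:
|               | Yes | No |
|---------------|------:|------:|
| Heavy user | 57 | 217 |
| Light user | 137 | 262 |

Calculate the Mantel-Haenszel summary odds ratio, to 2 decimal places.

0.63

OR_MH = Σ(aᵢdᵢ/nᵢ) / Σ(bᵢcᵢ/nᵢ), where nᵢ is the stratum total.
Stratum 1 (< 40): n = 599; a·d/n = 14·277/599 = 6.4741; b·c/n = 235·73/599 = 28.6394
Stratum 2 (40–59): n = 403; a·d/n = 59·181/403 = 26.4988; b·c/n = 109·54/403 = 14.6055
Stratum 3 (≥ 60): n = 673; a·d/n = 57·262/673 = 22.1902; b·c/n = 217·137/673 = 44.1738
OR_MH = (6.4741 + 26.4988 + 22.1902) / (28.6394 + 14.6055 + 44.1738) = 55.1631 / 87.4187 = 0.63102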